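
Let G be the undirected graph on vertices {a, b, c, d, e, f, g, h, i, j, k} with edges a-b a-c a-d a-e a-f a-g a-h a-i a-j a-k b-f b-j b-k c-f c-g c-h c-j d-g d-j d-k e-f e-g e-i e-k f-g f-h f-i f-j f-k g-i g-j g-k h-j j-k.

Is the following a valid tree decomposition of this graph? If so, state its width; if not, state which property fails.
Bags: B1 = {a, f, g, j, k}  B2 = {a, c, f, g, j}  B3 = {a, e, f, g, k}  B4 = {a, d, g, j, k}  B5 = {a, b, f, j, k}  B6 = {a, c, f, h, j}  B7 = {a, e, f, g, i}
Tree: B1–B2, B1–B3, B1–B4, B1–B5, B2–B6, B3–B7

Vertex coverage: the bags together contain {a, b, c, d, e, f, g, h, i, j, k}, the full vertex set. Edge coverage: each edge of G has both endpoints in at least one bag. Running intersection: for every vertex, the bags containing it form a connected subtree. All three properties hold, so this is a valid tree decomposition of width max|bag| − 1 = 4, and hence tw(G) ≤ 4.

Yes; width 4.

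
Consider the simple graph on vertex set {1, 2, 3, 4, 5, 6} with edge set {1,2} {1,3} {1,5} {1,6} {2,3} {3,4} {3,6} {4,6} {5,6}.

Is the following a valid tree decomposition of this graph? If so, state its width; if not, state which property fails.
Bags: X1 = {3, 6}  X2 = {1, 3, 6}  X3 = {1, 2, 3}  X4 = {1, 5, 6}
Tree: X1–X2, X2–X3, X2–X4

A tree decomposition must satisfy three properties: every vertex lies in some bag; for every edge, both endpoints lie together in some bag; and for every vertex, the bags containing it form a connected subtree. Here vertex 4 appears in no bag, so the decomposition is invalid.

No — vertex 4 appears in no bag.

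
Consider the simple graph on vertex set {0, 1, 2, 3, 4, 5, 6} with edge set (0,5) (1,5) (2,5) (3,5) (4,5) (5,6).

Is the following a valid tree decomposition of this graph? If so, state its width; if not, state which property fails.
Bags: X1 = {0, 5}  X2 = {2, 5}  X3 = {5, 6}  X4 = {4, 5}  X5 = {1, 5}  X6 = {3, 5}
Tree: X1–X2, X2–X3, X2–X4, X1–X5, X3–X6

Yes; width 1.

Every vertex of G appears in some bag (union = {0, 1, 2, 3, 4, 5, 6}); every edge is covered by a bag; and for each vertex v the set of bags containing v is connected in the bag tree. The decomposition is therefore valid. The largest bag has 2 vertices, so the width is 1.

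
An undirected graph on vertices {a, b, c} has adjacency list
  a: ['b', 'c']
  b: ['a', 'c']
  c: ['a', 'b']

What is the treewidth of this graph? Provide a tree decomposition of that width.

Treewidth 2.
Bags: B1 = {a, b, c}
Tree: (single bag)

With just one bag of size 3, the width is 3 − 1 = 2, so tw(G) ≤ 2. For the lower bound, the 3 vertices {a, b, c} are pairwise adjacent, and any tree decomposition puts a clique entirely inside one bag — forcing width ≥ 2. Hence tw(G) = 2 exactly.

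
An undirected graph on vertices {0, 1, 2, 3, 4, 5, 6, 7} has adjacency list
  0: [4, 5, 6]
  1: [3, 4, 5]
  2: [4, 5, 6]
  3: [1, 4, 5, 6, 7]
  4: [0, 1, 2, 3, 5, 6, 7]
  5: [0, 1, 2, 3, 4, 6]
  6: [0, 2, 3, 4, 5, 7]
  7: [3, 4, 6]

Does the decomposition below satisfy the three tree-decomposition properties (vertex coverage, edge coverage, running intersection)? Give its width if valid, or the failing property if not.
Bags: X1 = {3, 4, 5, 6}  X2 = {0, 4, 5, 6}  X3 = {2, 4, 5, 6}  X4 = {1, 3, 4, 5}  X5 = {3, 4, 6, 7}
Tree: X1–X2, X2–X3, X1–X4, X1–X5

Yes; width 3.

Checking the three conditions: (i) the bags cover all of {0, 1, 2, 3, 4, 5, 6, 7}; (ii) for each edge, some bag contains both endpoints; (iii) the bags containing any fixed vertex form a subtree. All hold, so the decomposition is valid with width 4 − 1 = 3.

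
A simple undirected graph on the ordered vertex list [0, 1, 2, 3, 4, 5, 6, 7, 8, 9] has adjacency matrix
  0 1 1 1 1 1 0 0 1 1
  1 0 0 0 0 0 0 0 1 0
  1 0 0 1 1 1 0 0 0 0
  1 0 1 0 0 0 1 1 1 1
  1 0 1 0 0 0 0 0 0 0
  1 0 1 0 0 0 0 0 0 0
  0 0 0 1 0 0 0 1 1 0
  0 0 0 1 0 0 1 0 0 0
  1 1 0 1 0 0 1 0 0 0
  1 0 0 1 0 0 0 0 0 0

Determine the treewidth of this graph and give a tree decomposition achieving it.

Each bag holds 3 vertices, so the decomposition has width 2, which upper-bounds the treewidth. Conversely, {0, 1, 8} is a clique of size 3, and the vertices of any clique must share a bag in every tree decomposition; so some bag has ≥ 3 vertices and tw(G) ≥ 2. Therefore the treewidth is 2.

Treewidth 2.
One optimal decomposition is:
Bags: B1 = {3, 6, 8}  B2 = {3, 6, 7}  B3 = {0, 3, 8}  B4 = {0, 2, 3}  B5 = {0, 1, 8}  B6 = {0, 2, 4}  B7 = {0, 2, 5}  B8 = {0, 3, 9}
Tree: B1–B2, B1–B3, B3–B4, B3–B5, B4–B6, B6–B7, B4–B8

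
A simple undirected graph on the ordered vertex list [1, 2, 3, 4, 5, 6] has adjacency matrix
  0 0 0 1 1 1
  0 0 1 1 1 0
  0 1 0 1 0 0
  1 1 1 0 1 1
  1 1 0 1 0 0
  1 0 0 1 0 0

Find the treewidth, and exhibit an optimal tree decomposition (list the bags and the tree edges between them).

Treewidth 2.
One such decomposition:
Bags: B1 = {2, 4, 5}  B2 = {1, 4, 5}  B3 = {2, 3, 4}  B4 = {1, 4, 6}
Tree: B1–B2, B1–B3, B2–B4

The largest bag has 3 vertices, giving width 2; this decomposition certifies tw(G) ≤ 2. Conversely, {1, 4, 5} is a clique of size 3, and the vertices of any clique must share a bag in every tree decomposition; so some bag has ≥ 3 vertices and tw(G) ≥ 2. The upper and lower bounds meet at 2, so that is the treewidth.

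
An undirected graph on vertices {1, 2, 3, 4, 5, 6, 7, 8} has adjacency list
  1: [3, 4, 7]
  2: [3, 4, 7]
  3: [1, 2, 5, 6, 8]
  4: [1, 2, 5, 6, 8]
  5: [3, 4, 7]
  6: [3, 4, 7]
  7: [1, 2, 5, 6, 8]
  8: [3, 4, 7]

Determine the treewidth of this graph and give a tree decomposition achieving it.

Treewidth 3.
Bags: B1 = {3, 4, 5, 7}  B2 = {3, 4, 7, 8}  B3 = {2, 3, 4, 7}  B4 = {3, 4, 6, 7}  B5 = {1, 3, 4, 7}
Tree: B1–B2, B2–B3, B3–B4, B4–B5

The largest bag has 4 vertices, giving width 3; this decomposition certifies tw(G) ≤ 3. For the lower bound: the 4 vertex sets {3,5}, {4,8}, {7}, {2} are disjoint, each induces a connected subgraph, and every pair is joined by at least one edge of G. Contracting each set to a single vertex therefore yields K_{4} as a minor, and since treewidth is minor-monotone, tw(G) ≥ tw(K_{4}) = 3. Hence tw(G) = 3 exactly.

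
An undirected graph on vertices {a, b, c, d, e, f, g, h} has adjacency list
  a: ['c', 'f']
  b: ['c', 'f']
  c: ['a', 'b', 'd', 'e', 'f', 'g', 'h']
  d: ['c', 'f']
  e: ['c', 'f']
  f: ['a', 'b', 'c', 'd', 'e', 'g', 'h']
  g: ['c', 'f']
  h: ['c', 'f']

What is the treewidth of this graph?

A width-2 tree decomposition is:
Bags: B1 = {b, c, f}  B2 = {c, f, g}  B3 = {a, c, f}  B4 = {c, e, f}  B5 = {c, d, f}  B6 = {c, f, h}
Tree: B1–B2, B2–B3, B1–B4, B1–B5, B1–B6
The largest bag has 3 vertices, giving width 2; this decomposition certifies tw(G) ≤ 2. On the other hand G contains the 3-clique {c, d, f}. A clique must lie in a single bag of any decomposition, so no decomposition can have width below 2. Hence tw(G) = 2 exactly.

2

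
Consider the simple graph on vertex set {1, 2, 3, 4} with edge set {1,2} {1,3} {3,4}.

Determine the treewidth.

A width-1 tree decomposition is:
Bags: B1 = {1, 3}  B2 = {1, 2}  B3 = {3, 4}
Tree: B1–B2, B1–B3
The largest bag has 2 vertices, giving width 1; this decomposition certifies tw(G) ≤ 1. Any graph with an edge has treewidth ≥ 1, and G has the edge 1–3. The upper and lower bounds meet at 1, so that is the treewidth.

1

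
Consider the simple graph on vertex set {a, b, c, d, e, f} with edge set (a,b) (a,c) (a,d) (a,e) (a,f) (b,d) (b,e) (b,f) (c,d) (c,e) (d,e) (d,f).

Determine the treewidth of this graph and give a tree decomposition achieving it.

The largest bag has 4 vertices, giving width 3; this decomposition certifies tw(G) ≤ 3. Conversely, {a, c, d, e} is a clique of size 4, and the vertices of any clique must share a bag in every tree decomposition; so some bag has ≥ 4 vertices and tw(G) ≥ 3. Hence tw(G) = 3 exactly.

Treewidth 3.
Bags: B1 = {a, b, d, f}  B2 = {a, b, d, e}  B3 = {a, c, d, e}
Tree: B1–B2, B2–B3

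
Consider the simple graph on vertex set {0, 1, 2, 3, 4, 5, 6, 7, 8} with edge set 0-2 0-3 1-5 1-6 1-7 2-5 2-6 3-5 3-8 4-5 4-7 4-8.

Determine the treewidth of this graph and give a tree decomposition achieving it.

Treewidth 3.
Bags: B1 = {0, 2, 3, 8}  B2 = {2, 3, 5, 8}  B3 = {2, 4, 5, 8}  B4 = {2, 4, 5, 6}  B5 = {1, 4, 5, 6}  B6 = {1, 4, 6, 7}
Tree: B1–B2, B2–B3, B3–B4, B4–B5, B5–B6

The largest bag has 4 vertices, giving width 3; this decomposition certifies tw(G) ≤ 3. For the lower bound: the 4 vertex sets {0,3,8}, {2}, {5}, {1,4,6,7} are disjoint, each induces a connected subgraph, and every pair is joined by at least one edge of G. Contracting each set to a single vertex therefore yields K_{4} as a minor, and since treewidth is minor-monotone, tw(G) ≥ tw(K_{4}) = 3. Hence tw(G) = 3 exactly.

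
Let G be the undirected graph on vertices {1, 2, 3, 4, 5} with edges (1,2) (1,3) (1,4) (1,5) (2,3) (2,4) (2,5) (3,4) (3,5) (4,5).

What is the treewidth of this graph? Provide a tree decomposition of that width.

A single bag containing all 5 vertices is trivially a valid decomposition of width 4. On the other hand G contains the 5-clique {1, 2, 3, 4, 5}. A clique must lie in a single bag of any decomposition, so no decomposition can have width below 4. The upper and lower bounds meet at 4, so that is the treewidth.

Treewidth 4.
One such decomposition:
Bags: B1 = {1, 2, 3, 4, 5}
Tree: (single bag)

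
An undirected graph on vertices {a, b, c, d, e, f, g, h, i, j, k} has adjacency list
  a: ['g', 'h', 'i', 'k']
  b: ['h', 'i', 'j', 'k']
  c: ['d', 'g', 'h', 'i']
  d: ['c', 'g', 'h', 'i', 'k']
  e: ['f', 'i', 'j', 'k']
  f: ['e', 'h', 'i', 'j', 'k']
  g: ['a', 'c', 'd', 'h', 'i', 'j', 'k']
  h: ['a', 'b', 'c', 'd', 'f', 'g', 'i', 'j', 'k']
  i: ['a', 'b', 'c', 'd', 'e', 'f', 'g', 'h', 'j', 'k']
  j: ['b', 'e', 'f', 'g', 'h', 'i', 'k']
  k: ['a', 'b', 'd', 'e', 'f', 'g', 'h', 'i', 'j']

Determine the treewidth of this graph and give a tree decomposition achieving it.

Treewidth 4.
Bags: B1 = {a, g, h, i, k}  B2 = {g, h, i, j, k}  B3 = {f, h, i, j, k}  B4 = {d, g, h, i, k}  B5 = {b, h, i, j, k}  B6 = {e, f, i, j, k}  B7 = {c, d, g, h, i}
Tree: B1–B2, B2–B3, B1–B4, B3–B5, B3–B6, B4–B7

Each bag holds 5 vertices, so the decomposition has width 4, which upper-bounds the treewidth. On the other hand G contains the 5-clique {e, f, i, j, k}. A clique must lie in a single bag of any decomposition, so no decomposition can have width below 4. The upper and lower bounds meet at 4, so that is the treewidth.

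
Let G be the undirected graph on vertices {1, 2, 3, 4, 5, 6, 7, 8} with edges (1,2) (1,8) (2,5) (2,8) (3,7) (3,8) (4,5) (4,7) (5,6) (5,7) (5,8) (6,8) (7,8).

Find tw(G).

A width-2 tree decomposition is:
Bags: B1 = {2, 5, 8}  B2 = {5, 7, 8}  B3 = {5, 6, 8}  B4 = {3, 7, 8}  B5 = {4, 5, 7}  B6 = {1, 2, 8}
Tree: B1–B2, B2–B3, B2–B4, B2–B5, B1–B6
Every bag has size at most 3, so the width is 3 − 1 = 2 and tw(G) ≤ 2. Conversely, {1, 2, 8} is a clique of size 3, and the vertices of any clique must share a bag in every tree decomposition; so some bag has ≥ 3 vertices and tw(G) ≥ 2. Therefore the treewidth is 2.

2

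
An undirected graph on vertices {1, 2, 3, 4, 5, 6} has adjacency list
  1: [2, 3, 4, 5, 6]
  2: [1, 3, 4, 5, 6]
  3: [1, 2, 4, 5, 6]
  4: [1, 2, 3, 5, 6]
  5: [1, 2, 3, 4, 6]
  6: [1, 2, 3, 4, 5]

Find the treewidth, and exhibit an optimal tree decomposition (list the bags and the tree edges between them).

A single bag containing all 6 vertices is trivially a valid decomposition of width 5. For the lower bound, the 6 vertices {1, 2, 3, 4, 5, 6} are pairwise adjacent, and any tree decomposition puts a clique entirely inside one bag — forcing width ≥ 5. The upper and lower bounds meet at 5, so that is the treewidth.

Treewidth 5.
Bags: B1 = {1, 2, 3, 4, 5, 6}
Tree: (single bag)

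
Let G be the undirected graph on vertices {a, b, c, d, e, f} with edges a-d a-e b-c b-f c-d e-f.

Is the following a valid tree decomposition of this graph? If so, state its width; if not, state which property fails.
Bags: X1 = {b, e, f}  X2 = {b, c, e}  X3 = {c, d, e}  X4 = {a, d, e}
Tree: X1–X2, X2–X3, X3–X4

Checking the three conditions: (i) the bags cover all of {a, b, c, d, e, f}; (ii) for each edge, some bag contains both endpoints; (iii) the bags containing any fixed vertex form a subtree. All hold, so the decomposition is valid with width 3 − 1 = 2.

Yes; width 2.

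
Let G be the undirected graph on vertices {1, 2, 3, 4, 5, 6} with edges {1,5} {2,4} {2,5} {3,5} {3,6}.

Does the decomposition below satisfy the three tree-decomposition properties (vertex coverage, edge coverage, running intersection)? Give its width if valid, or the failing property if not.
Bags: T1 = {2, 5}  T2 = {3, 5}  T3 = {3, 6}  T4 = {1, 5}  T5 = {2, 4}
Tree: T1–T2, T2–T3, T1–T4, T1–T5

Yes; width 1.

Vertex coverage: the bags together contain {1, 2, 3, 4, 5, 6}, the full vertex set. Edge coverage: each edge of G has both endpoints in at least one bag. Running intersection: for every vertex, the bags containing it form a connected subtree. All three properties hold, so this is a valid tree decomposition of width max|bag| − 1 = 1, and hence tw(G) ≤ 1.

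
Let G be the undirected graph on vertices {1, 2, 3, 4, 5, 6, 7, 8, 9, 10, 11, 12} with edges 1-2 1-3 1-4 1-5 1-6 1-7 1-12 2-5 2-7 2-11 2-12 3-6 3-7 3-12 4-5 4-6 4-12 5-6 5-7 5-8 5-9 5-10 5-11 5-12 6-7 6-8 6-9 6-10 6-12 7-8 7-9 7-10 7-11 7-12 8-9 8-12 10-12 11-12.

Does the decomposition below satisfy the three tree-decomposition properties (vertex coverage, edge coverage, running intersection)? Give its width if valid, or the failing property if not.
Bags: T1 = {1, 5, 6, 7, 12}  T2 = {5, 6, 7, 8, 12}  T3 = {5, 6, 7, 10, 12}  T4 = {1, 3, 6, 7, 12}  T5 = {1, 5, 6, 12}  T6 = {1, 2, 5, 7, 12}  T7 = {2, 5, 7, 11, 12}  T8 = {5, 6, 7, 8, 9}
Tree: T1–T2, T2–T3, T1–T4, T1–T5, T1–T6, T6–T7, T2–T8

A tree decomposition must satisfy three properties: every vertex lies in some bag; for every edge, both endpoints lie together in some bag; and for every vertex, the bags containing it form a connected subtree. Here vertex 4 appears in no bag, so the decomposition is invalid.

No — vertex 4 appears in no bag.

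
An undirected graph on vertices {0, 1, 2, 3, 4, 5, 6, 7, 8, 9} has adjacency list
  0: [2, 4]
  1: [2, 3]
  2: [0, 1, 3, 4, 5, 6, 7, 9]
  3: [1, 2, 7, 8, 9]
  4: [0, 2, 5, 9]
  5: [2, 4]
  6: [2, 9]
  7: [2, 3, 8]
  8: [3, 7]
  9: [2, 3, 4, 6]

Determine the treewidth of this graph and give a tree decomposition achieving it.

Treewidth 2.
One optimal decomposition is:
Bags: B1 = {2, 3, 9}  B2 = {2, 4, 9}  B3 = {2, 6, 9}  B4 = {2, 4, 5}  B5 = {0, 2, 4}  B6 = {2, 3, 7}  B7 = {1, 2, 3}  B8 = {3, 7, 8}
Tree: B1–B2, B1–B3, B2–B4, B2–B5, B1–B6, B1–B7, B6–B8

The largest bag has 3 vertices, giving width 2; this decomposition certifies tw(G) ≤ 2. On the other hand G contains the 3-clique {3, 7, 8}. A clique must lie in a single bag of any decomposition, so no decomposition can have width below 2. Therefore the treewidth is 2.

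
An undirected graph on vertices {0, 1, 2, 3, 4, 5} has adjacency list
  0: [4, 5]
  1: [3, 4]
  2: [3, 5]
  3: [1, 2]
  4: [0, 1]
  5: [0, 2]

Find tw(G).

A width-2 tree decomposition is:
Bags: B1 = {2, 3, 5}  B2 = {0, 3, 5}  B3 = {0, 3, 4}  B4 = {1, 3, 4}
Tree: B1–B2, B2–B3, B3–B4
The largest bag has 3 vertices, giving width 2; this decomposition certifies tw(G) ≤ 2. For the lower bound, G contains the cycle 3–2–5–0–4–1–3, so G is not a forest; only forests have treewidth ≤ 1, hence tw(G) ≥ 2. Therefore the treewidth is 2.

2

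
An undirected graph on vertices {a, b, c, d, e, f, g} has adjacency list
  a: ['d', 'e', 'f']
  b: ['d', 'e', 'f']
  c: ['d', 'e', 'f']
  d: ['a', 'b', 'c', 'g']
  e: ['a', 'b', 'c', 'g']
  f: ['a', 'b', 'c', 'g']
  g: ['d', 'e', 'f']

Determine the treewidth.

A width-3 tree decomposition is:
Bags: B1 = {c, d, e, f}  B2 = {d, e, f, g}  B3 = {b, d, e, f}  B4 = {a, d, e, f}
Tree: B1–B2, B2–B3, B3–B4
Each bag holds 4 vertices, so the decomposition has width 3, which upper-bounds the treewidth. For the lower bound: the 4 vertex sets {c,d}, {e,g}, {f}, {b} are disjoint, each induces a connected subgraph, and every pair is joined by at least one edge of G. Contracting each set to a single vertex therefore yields K_{4} as a minor, and since treewidth is minor-monotone, tw(G) ≥ tw(K_{4}) = 3. Therefore the treewidth is 3.

3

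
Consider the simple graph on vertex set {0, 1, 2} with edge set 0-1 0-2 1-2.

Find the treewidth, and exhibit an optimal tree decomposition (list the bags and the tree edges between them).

With just one bag of size 3, the width is 3 − 1 = 2, so tw(G) ≤ 2. On the other hand G contains the 3-clique {0, 1, 2}. A clique must lie in a single bag of any decomposition, so no decomposition can have width below 2. The upper and lower bounds meet at 2, so that is the treewidth.

Treewidth 2.
One such decomposition:
Bags: B1 = {0, 1, 2}
Tree: (single bag)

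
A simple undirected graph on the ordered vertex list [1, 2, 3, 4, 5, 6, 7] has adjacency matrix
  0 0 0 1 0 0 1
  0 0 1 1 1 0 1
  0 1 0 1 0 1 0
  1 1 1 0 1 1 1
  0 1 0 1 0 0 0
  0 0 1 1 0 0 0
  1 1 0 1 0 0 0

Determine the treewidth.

A width-2 tree decomposition is:
Bags: B1 = {2, 4, 7}  B2 = {2, 4, 5}  B3 = {1, 4, 7}  B4 = {2, 3, 4}  B5 = {3, 4, 6}
Tree: B1–B2, B1–B3, B2–B4, B4–B5
The largest bag has 3 vertices, giving width 2; this decomposition certifies tw(G) ≤ 2. On the other hand G contains the 3-clique {1, 4, 7}. A clique must lie in a single bag of any decomposition, so no decomposition can have width below 2. The upper and lower bounds meet at 2, so that is the treewidth.

2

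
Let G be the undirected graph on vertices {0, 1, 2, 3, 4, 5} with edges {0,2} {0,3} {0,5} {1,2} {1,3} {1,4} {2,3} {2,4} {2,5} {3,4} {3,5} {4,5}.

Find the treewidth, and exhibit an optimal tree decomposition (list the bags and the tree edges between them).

Treewidth 3.
One optimal decomposition is:
Bags: B1 = {2, 3, 4, 5}  B2 = {0, 2, 3, 5}  B3 = {1, 2, 3, 4}
Tree: B1–B2, B1–B3

Each bag holds 4 vertices, so the decomposition has width 3, which upper-bounds the treewidth. On the other hand G contains the 4-clique {0, 2, 3, 5}. A clique must lie in a single bag of any decomposition, so no decomposition can have width below 3. Therefore the treewidth is 3.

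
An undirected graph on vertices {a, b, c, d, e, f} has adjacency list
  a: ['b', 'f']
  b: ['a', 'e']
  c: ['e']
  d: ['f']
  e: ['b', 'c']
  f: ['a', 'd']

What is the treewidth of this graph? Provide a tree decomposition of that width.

Treewidth 1.
One optimal decomposition is:
Bags: B1 = {d, f}  B2 = {a, f}  B3 = {a, b}  B4 = {b, e}  B5 = {c, e}
Tree: B1–B2, B2–B3, B3–B4, B4–B5

The largest bag has 2 vertices, giving width 1; this decomposition certifies tw(G) ≤ 1. Since G has at least one edge (e.g. d–f), it is not an edgeless graph, so tw(G) ≥ 1. Combining the bounds, tw(G) = 1.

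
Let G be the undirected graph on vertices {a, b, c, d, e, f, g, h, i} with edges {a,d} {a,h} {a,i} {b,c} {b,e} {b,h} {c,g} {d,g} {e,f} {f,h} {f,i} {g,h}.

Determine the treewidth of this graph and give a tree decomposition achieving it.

Treewidth 3.
One such decomposition:
Bags: B1 = {a, c, d, g}  B2 = {a, c, g, h}  B3 = {a, b, c, h}  B4 = {a, b, h, i}  B5 = {b, f, h, i}  B6 = {b, e, f, i}
Tree: B1–B2, B2–B3, B3–B4, B4–B5, B5–B6

Every bag has size at most 4, so the width is 4 − 1 = 3 and tw(G) ≤ 3. For the lower bound: the 4 vertex sets {c,d,g}, {a}, {h}, {b,e,f,i} are disjoint, each induces a connected subgraph, and every pair is joined by at least one edge of G. Contracting each set to a single vertex therefore yields K_{4} as a minor, and since treewidth is minor-monotone, tw(G) ≥ tw(K_{4}) = 3. Combining the bounds, tw(G) = 3.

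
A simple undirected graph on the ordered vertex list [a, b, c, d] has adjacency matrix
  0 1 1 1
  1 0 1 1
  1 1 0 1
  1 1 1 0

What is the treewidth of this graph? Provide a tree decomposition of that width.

With just one bag of size 4, the width is 4 − 1 = 3, so tw(G) ≤ 3. Conversely, {a, b, c, d} is a clique of size 4, and the vertices of any clique must share a bag in every tree decomposition; so some bag has ≥ 4 vertices and tw(G) ≥ 3. The upper and lower bounds meet at 3, so that is the treewidth.

Treewidth 3.
One such decomposition:
Bags: B1 = {a, b, c, d}
Tree: (single bag)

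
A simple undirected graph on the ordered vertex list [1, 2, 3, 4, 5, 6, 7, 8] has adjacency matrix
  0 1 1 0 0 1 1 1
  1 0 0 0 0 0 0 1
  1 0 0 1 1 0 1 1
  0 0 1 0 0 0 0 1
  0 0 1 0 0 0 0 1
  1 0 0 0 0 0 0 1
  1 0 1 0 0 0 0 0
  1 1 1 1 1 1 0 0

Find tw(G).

A width-2 tree decomposition is:
Bags: B1 = {3, 5, 8}  B2 = {1, 3, 8}  B3 = {1, 3, 7}  B4 = {1, 2, 8}  B5 = {3, 4, 8}  B6 = {1, 6, 8}
Tree: B1–B2, B2–B3, B2–B4, B1–B5, B4–B6
The largest bag has 3 vertices, giving width 2; this decomposition certifies tw(G) ≤ 2. On the other hand G contains the 3-clique {1, 2, 8}. A clique must lie in a single bag of any decomposition, so no decomposition can have width below 2. Therefore the treewidth is 2.

2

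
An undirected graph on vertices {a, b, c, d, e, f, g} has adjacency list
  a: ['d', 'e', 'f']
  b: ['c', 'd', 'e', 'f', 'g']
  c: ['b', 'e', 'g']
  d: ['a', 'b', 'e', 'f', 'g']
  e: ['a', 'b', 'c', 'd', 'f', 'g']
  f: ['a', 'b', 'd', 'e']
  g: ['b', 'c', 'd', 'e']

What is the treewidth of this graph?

3

A width-3 tree decomposition is:
Bags: B1 = {b, d, e, f}  B2 = {a, d, e, f}  B3 = {b, d, e, g}  B4 = {b, c, e, g}
Tree: B1–B2, B1–B3, B3–B4
Each bag holds 4 vertices, so the decomposition has width 3, which upper-bounds the treewidth. For the lower bound, the 4 vertices {b, d, e, g} are pairwise adjacent, and any tree decomposition puts a clique entirely inside one bag — forcing width ≥ 3. Hence tw(G) = 3 exactly.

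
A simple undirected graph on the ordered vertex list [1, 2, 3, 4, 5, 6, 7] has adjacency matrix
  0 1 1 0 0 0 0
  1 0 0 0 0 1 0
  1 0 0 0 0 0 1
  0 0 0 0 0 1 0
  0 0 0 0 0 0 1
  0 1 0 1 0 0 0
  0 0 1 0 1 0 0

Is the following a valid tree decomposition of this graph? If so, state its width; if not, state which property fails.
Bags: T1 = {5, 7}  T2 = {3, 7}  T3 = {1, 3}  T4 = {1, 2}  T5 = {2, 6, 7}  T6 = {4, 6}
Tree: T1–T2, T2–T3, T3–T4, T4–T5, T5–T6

A tree decomposition must satisfy three properties: every vertex lies in some bag; for every edge, both endpoints lie together in some bag; and for every vertex, the bags containing it form a connected subtree. Here bags containing vertex 7 are not connected in the tree, so the decomposition is invalid.

No — bags containing vertex 7 are not connected in the tree.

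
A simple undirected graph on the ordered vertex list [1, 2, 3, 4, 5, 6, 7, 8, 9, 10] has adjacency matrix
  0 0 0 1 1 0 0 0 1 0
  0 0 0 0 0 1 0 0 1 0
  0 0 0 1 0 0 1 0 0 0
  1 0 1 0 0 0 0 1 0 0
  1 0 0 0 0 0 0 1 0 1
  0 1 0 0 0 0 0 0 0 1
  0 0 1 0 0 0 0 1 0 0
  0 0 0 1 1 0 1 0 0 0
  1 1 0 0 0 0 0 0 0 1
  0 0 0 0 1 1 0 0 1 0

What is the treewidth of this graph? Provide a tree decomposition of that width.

Every bag has size at most 3, so the width is 3 − 1 = 2 and tw(G) ≤ 2. Since 3–7–8–4–3 is a cycle in G, G is not acyclic. Forests are exactly the graphs of treewidth ≤ 1, so tw(G) ≥ 2. The upper and lower bounds meet at 2, so that is the treewidth.

Treewidth 2.
One optimal decomposition is:
Bags: B1 = {3, 4, 7}  B2 = {4, 7, 8}  B3 = {1, 4, 8}  B4 = {1, 5, 8}  B5 = {1, 5, 9}  B6 = {5, 9, 10}  B7 = {2, 9, 10}  B8 = {2, 6, 10}
Tree: B1–B2, B2–B3, B3–B4, B4–B5, B5–B6, B6–B7, B7–B8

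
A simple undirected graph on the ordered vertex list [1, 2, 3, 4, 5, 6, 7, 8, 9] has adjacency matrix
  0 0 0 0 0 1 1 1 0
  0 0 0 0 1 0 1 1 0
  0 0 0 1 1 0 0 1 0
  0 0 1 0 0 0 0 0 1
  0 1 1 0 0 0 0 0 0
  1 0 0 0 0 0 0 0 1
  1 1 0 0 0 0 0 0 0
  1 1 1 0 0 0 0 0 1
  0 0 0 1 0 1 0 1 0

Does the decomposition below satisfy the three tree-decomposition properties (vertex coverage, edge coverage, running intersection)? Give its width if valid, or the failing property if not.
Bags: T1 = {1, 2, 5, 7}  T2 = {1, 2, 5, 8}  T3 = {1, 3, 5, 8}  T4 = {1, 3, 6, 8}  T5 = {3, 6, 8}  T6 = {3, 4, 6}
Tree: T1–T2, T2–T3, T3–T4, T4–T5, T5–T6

A tree decomposition must satisfy three properties: every vertex lies in some bag; for every edge, both endpoints lie together in some bag; and for every vertex, the bags containing it form a connected subtree. Here vertex 9 appears in no bag, so the decomposition is invalid.

No — vertex 9 appears in no bag.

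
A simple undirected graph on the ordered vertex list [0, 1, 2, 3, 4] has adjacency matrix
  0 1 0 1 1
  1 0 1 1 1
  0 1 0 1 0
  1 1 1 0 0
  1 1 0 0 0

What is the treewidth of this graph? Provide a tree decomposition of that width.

Each bag holds 3 vertices, so the decomposition has width 2, which upper-bounds the treewidth. On the other hand G contains the 3-clique {0, 1, 3}. A clique must lie in a single bag of any decomposition, so no decomposition can have width below 2. Combining the bounds, tw(G) = 2.

Treewidth 2.
One optimal decomposition is:
Bags: B1 = {1, 2, 3}  B2 = {0, 1, 3}  B3 = {0, 1, 4}
Tree: B1–B2, B2–B3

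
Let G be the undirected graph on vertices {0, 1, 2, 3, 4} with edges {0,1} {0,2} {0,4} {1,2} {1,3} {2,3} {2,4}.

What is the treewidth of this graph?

2

A width-2 tree decomposition is:
Bags: B1 = {0, 2, 4}  B2 = {0, 1, 2}  B3 = {1, 2, 3}
Tree: B1–B2, B2–B3
Every bag has size at most 3, so the width is 3 − 1 = 2 and tw(G) ≤ 2. Conversely, {0, 1, 2} is a clique of size 3, and the vertices of any clique must share a bag in every tree decomposition; so some bag has ≥ 3 vertices and tw(G) ≥ 2. Hence tw(G) = 2 exactly.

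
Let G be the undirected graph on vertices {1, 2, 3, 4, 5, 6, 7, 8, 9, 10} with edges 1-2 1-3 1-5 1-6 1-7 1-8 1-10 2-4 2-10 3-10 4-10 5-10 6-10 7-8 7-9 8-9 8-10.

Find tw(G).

2

A width-2 tree decomposition is:
Bags: B1 = {1, 3, 10}  B2 = {1, 6, 10}  B3 = {1, 8, 10}  B4 = {1, 5, 10}  B5 = {1, 2, 10}  B6 = {1, 7, 8}  B7 = {7, 8, 9}  B8 = {2, 4, 10}
Tree: B1–B2, B1–B3, B2–B4, B3–B5, B3–B6, B6–B7, B5–B8
Each bag holds 3 vertices, so the decomposition has width 2, which upper-bounds the treewidth. On the other hand G contains the 3-clique {1, 2, 10}. A clique must lie in a single bag of any decomposition, so no decomposition can have width below 2. Hence tw(G) = 2 exactly.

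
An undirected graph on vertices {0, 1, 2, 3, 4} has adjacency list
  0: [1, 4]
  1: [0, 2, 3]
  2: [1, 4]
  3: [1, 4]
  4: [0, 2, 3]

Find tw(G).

A width-2 tree decomposition is:
Bags: B1 = {0, 1, 4}  B2 = {1, 3, 4}  B3 = {1, 2, 4}
Tree: B1–B2, B2–B3
Each bag holds 3 vertices, so the decomposition has width 2, which upper-bounds the treewidth. The edges 1–0–4–3–1 form a cycle, so G is not a tree and its treewidth is at least 2. Hence tw(G) = 2 exactly.

2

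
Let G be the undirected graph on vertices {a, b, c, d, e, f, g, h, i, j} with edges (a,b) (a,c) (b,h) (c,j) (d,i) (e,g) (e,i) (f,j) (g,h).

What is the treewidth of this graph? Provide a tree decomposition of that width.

Each bag holds 2 vertices, so the decomposition has width 1, which upper-bounds the treewidth. Any graph with an edge has treewidth ≥ 1, and G has the edge f–j. The upper and lower bounds meet at 1, so that is the treewidth.

Treewidth 1.
One such decomposition:
Bags: B1 = {f, j}  B2 = {c, j}  B3 = {a, c}  B4 = {a, b}  B5 = {b, h}  B6 = {g, h}  B7 = {e, g}  B8 = {e, i}  B9 = {d, i}
Tree: B1–B2, B2–B3, B3–B4, B4–B5, B5–B6, B6–B7, B7–B8, B8–B9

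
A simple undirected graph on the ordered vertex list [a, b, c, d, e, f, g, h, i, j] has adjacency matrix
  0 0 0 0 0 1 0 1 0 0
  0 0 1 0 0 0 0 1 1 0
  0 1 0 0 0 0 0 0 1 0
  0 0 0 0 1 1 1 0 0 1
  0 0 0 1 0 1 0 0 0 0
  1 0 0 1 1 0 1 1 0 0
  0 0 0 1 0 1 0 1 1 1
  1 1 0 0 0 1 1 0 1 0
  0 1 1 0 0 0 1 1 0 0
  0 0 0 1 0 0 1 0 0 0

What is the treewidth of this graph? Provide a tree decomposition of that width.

Treewidth 2.
Bags: B1 = {b, h, i}  B2 = {g, h, i}  B3 = {f, g, h}  B4 = {d, f, g}  B5 = {b, c, i}  B6 = {a, f, h}  B7 = {d, g, j}  B8 = {d, e, f}
Tree: B1–B2, B2–B3, B3–B4, B1–B5, B3–B6, B4–B7, B4–B8

Each bag holds 3 vertices, so the decomposition has width 2, which upper-bounds the treewidth. For the lower bound, the 3 vertices {d, f, g} are pairwise adjacent, and any tree decomposition puts a clique entirely inside one bag — forcing width ≥ 2. Hence tw(G) = 2 exactly.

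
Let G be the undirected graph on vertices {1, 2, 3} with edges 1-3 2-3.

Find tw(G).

1

A width-1 tree decomposition is:
Bags: B1 = {1, 3}  B2 = {2, 3}
Tree: B1–B2
The largest bag has 2 vertices, giving width 1; this decomposition certifies tw(G) ≤ 1. Any graph with an edge has treewidth ≥ 1, and G has the edge 1–3. The upper and lower bounds meet at 1, so that is the treewidth.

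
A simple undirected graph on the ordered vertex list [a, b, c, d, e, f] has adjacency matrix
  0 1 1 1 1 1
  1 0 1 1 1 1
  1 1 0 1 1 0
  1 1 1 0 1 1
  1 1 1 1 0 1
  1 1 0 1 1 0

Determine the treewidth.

A width-4 tree decomposition is:
Bags: B1 = {a, b, d, e, f}  B2 = {a, b, c, d, e}
Tree: B1–B2
The largest bag has 5 vertices, giving width 4; this decomposition certifies tw(G) ≤ 4. On the other hand G contains the 5-clique {a, b, c, d, e}. A clique must lie in a single bag of any decomposition, so no decomposition can have width below 4. The upper and lower bounds meet at 4, so that is the treewidth.

4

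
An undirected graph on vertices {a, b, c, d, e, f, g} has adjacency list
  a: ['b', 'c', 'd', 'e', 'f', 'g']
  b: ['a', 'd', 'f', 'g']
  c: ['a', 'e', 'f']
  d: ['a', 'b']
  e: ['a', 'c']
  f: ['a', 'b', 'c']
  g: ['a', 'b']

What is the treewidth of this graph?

2

A width-2 tree decomposition is:
Bags: B1 = {a, b, f}  B2 = {a, b, g}  B3 = {a, c, f}  B4 = {a, c, e}  B5 = {a, b, d}
Tree: B1–B2, B1–B3, B3–B4, B1–B5
Each bag holds 3 vertices, so the decomposition has width 2, which upper-bounds the treewidth. Conversely, {a, c, e} is a clique of size 3, and the vertices of any clique must share a bag in every tree decomposition; so some bag has ≥ 3 vertices and tw(G) ≥ 2. Therefore the treewidth is 2.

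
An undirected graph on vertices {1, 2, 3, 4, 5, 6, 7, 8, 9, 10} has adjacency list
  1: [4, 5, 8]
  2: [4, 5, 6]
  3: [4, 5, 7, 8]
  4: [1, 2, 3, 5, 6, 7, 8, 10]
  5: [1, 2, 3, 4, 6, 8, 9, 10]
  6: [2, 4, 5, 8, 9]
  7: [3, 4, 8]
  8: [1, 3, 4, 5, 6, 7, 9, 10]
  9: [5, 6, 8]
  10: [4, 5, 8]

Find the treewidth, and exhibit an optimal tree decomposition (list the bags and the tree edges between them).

Treewidth 3.
Bags: B1 = {4, 5, 8, 10}  B2 = {4, 5, 6, 8}  B3 = {3, 4, 5, 8}  B4 = {5, 6, 8, 9}  B5 = {3, 4, 7, 8}  B6 = {1, 4, 5, 8}  B7 = {2, 4, 5, 6}
Tree: B1–B2, B1–B3, B2–B4, B3–B5, B3–B6, B2–B7

The largest bag has 4 vertices, giving width 3; this decomposition certifies tw(G) ≤ 3. On the other hand G contains the 4-clique {5, 6, 8, 9}. A clique must lie in a single bag of any decomposition, so no decomposition can have width below 3. Therefore the treewidth is 3.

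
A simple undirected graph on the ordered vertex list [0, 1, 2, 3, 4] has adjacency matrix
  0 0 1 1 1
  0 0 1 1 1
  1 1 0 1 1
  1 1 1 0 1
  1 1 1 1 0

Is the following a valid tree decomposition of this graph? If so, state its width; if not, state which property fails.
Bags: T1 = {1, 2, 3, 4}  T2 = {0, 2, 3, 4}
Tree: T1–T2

Vertex coverage: the bags together contain {0, 1, 2, 3, 4}, the full vertex set. Edge coverage: each edge of G has both endpoints in at least one bag. Running intersection: for every vertex, the bags containing it form a connected subtree. All three properties hold, so this is a valid tree decomposition of width max|bag| − 1 = 3, and hence tw(G) ≤ 3.

Yes; width 3.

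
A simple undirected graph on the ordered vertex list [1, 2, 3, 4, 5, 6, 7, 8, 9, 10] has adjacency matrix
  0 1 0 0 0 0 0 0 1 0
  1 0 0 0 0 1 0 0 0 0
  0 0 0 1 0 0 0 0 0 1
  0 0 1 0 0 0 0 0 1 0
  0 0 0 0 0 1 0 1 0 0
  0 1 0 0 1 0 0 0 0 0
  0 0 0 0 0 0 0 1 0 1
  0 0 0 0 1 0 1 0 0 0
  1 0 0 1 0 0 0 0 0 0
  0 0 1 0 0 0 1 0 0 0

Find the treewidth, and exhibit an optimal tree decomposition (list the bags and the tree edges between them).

Treewidth 2.
One optimal decomposition is:
Bags: B1 = {1, 2, 6}  B2 = {1, 5, 6}  B3 = {1, 5, 8}  B4 = {1, 7, 8}  B5 = {1, 7, 10}  B6 = {1, 3, 10}  B7 = {1, 3, 4}  B8 = {1, 4, 9}
Tree: B1–B2, B2–B3, B3–B4, B4–B5, B5–B6, B6–B7, B7–B8

The largest bag has 3 vertices, giving width 2; this decomposition certifies tw(G) ≤ 2. For the lower bound, G contains the cycle 1–2–6–5–8–7–10–3–4–9–1, so G is not a forest; only forests have treewidth ≤ 1, hence tw(G) ≥ 2. The upper and lower bounds meet at 2, so that is the treewidth.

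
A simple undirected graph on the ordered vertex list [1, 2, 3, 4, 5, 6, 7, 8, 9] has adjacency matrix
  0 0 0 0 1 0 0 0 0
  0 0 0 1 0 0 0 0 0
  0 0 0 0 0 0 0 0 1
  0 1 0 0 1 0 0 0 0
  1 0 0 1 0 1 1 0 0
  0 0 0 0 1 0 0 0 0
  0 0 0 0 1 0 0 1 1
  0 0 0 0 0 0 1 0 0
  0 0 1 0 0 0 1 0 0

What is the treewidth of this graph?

A width-1 tree decomposition is:
Bags: B1 = {1, 5}  B2 = {5, 7}  B3 = {7, 8}  B4 = {7, 9}  B5 = {3, 9}  B6 = {5, 6}  B7 = {4, 5}  B8 = {2, 4}
Tree: B1–B2, B2–B3, B2–B4, B4–B5, B2–B6, B1–B7, B7–B8
Every bag has size at most 2, so the width is 2 − 1 = 1 and tw(G) ≤ 1. G has an edge, so its treewidth is at least 1. Hence tw(G) = 1 exactly.

1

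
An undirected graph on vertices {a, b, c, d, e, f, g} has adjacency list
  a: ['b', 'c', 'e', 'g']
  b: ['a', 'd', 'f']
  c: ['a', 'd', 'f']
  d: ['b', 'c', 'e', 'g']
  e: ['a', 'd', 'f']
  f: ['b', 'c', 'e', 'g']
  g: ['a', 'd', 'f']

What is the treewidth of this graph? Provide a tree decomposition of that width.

Treewidth 3.
One such decomposition:
Bags: B1 = {a, d, f, g}  B2 = {a, d, e, f}  B3 = {a, b, d, f}  B4 = {a, c, d, f}
Tree: B1–B2, B2–B3, B3–B4

Every bag has size at most 4, so the width is 4 − 1 = 3 and tw(G) ≤ 3. For the lower bound: the 4 vertex sets {d,g}, {e,f}, {a}, {b} are disjoint, each induces a connected subgraph, and every pair is joined by at least one edge of G. Contracting each set to a single vertex therefore yields K_{4} as a minor, and since treewidth is minor-monotone, tw(G) ≥ tw(K_{4}) = 3. Hence tw(G) = 3 exactly.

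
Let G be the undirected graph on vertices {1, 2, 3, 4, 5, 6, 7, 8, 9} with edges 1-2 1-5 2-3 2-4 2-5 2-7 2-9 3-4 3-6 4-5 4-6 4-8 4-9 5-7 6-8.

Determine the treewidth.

2

A width-2 tree decomposition is:
Bags: B1 = {3, 4, 6}  B2 = {2, 3, 4}  B3 = {2, 4, 5}  B4 = {1, 2, 5}  B5 = {2, 5, 7}  B6 = {4, 6, 8}  B7 = {2, 4, 9}
Tree: B1–B2, B2–B3, B3–B4, B4–B5, B1–B6, B3–B7
Each bag holds 3 vertices, so the decomposition has width 2, which upper-bounds the treewidth. Conversely, {4, 6, 8} is a clique of size 3, and the vertices of any clique must share a bag in every tree decomposition; so some bag has ≥ 3 vertices and tw(G) ≥ 2. Therefore the treewidth is 2.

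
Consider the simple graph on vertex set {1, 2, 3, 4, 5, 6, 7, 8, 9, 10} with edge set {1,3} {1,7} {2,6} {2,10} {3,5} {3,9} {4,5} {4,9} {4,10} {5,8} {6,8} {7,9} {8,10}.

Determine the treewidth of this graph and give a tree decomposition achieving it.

Treewidth 2.
One such decomposition:
Bags: B1 = {1, 7, 9}  B2 = {1, 3, 9}  B3 = {3, 4, 9}  B4 = {3, 4, 5}  B5 = {4, 5, 10}  B6 = {5, 8, 10}  B7 = {2, 8, 10}  B8 = {2, 6, 8}
Tree: B1–B2, B2–B3, B3–B4, B4–B5, B5–B6, B6–B7, B7–B8

Each bag holds 3 vertices, so the decomposition has width 2, which upper-bounds the treewidth. The edges 7–1–3–9–7 form a cycle, so G is not a tree and its treewidth is at least 2. Therefore the treewidth is 2.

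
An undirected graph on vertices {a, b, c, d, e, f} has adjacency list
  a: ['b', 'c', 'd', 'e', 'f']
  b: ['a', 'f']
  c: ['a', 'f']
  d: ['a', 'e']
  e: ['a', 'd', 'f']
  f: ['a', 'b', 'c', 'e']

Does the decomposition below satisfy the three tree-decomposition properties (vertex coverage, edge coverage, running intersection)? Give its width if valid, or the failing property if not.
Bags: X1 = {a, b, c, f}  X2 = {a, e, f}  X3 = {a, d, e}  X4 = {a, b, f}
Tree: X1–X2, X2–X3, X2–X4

A tree decomposition must satisfy three properties: every vertex lies in some bag; for every edge, both endpoints lie together in some bag; and for every vertex, the bags containing it form a connected subtree. Here bags containing vertex b are not connected in the tree, so the decomposition is invalid.

No — bags containing vertex b are not connected in the tree.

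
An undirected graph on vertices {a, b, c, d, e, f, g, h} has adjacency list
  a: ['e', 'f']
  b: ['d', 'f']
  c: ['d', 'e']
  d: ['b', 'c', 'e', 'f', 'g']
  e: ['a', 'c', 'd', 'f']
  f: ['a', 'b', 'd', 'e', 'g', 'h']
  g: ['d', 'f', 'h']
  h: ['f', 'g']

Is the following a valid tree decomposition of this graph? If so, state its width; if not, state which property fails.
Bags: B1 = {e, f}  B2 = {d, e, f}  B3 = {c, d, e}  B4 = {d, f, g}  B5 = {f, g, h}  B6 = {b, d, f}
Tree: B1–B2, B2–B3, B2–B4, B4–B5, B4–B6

A tree decomposition must satisfy three properties: every vertex lies in some bag; for every edge, both endpoints lie together in some bag; and for every vertex, the bags containing it form a connected subtree. Here vertex a appears in no bag, so the decomposition is invalid.

No — vertex a appears in no bag.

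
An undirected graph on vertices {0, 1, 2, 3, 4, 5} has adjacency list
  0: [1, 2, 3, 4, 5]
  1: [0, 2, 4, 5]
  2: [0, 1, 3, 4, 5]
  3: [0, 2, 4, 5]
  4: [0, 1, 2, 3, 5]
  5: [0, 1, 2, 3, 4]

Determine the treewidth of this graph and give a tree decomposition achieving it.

Every bag has size at most 5, so the width is 5 − 1 = 4 and tw(G) ≤ 4. For the lower bound, the 5 vertices {0, 1, 2, 4, 5} are pairwise adjacent, and any tree decomposition puts a clique entirely inside one bag — forcing width ≥ 4. Therefore the treewidth is 4.

Treewidth 4.
One optimal decomposition is:
Bags: B1 = {0, 1, 2, 4, 5}  B2 = {0, 2, 3, 4, 5}
Tree: B1–B2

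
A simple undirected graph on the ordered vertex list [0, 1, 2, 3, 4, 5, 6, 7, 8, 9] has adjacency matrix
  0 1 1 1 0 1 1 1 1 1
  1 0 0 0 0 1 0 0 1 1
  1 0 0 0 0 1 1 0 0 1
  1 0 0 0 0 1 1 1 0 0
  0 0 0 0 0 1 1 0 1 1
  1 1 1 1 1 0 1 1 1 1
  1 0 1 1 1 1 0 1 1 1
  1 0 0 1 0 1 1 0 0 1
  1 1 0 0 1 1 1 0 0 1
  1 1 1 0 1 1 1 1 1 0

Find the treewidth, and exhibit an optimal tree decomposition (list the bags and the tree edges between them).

The largest bag has 5 vertices, giving width 4; this decomposition certifies tw(G) ≤ 4. For the lower bound, the 5 vertices {0, 1, 5, 8, 9} are pairwise adjacent, and any tree decomposition puts a clique entirely inside one bag — forcing width ≥ 4. Therefore the treewidth is 4.

Treewidth 4.
One optimal decomposition is:
Bags: B1 = {4, 5, 6, 8, 9}  B2 = {0, 5, 6, 8, 9}  B3 = {0, 5, 6, 7, 9}  B4 = {0, 3, 5, 6, 7}  B5 = {0, 2, 5, 6, 9}  B6 = {0, 1, 5, 8, 9}
Tree: B1–B2, B2–B3, B3–B4, B3–B5, B2–B6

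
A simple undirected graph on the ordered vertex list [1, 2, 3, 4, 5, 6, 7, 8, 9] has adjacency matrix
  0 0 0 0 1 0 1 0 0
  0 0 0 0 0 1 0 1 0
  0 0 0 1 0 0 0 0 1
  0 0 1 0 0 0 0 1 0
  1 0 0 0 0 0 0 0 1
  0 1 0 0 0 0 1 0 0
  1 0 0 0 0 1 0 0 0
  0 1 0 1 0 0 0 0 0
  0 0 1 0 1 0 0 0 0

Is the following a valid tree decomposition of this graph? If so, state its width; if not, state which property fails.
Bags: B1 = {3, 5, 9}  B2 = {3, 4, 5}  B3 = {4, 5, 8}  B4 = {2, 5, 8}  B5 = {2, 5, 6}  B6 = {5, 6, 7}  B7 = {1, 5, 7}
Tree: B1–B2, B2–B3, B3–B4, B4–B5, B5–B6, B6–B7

Yes; width 2.

Every vertex of G appears in some bag (union = {1, 2, 3, 4, 5, 6, 7, 8, 9}); every edge is covered by a bag; and for each vertex v the set of bags containing v is connected in the bag tree. The decomposition is therefore valid. The largest bag has 3 vertices, so the width is 2.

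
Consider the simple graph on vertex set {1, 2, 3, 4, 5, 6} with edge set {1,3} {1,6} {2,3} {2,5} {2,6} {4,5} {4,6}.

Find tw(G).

A width-2 tree decomposition is:
Bags: B1 = {2, 4, 5}  B2 = {2, 4, 6}  B3 = {2, 3, 6}  B4 = {1, 3, 6}
Tree: B1–B2, B2–B3, B3–B4
Each bag holds 3 vertices, so the decomposition has width 2, which upper-bounds the treewidth. For the lower bound, G contains the cycle 5–4–6–2–5, so G is not a forest; only forests have treewidth ≤ 1, hence tw(G) ≥ 2. The upper and lower bounds meet at 2, so that is the treewidth.

2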